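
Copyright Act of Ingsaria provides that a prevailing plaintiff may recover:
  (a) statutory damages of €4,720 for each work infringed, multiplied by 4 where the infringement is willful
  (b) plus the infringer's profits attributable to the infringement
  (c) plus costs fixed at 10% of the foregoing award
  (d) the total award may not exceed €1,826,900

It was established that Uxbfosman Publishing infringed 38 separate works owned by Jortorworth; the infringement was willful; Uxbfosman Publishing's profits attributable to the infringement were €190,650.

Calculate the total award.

Statutory damages: 38 × €4,720 = €179,360
Multiplied by 4: 4 × €179,360 = €717,440
Combined award: €717,440 + €190,650 = €908,090
Costs: 10% of €908,090 = €90,809
Award plus costs: €908,090 + €90,809 = €998,899
Cap at €1,826,900: €998,899 is within the cap, no reduction.

€998,899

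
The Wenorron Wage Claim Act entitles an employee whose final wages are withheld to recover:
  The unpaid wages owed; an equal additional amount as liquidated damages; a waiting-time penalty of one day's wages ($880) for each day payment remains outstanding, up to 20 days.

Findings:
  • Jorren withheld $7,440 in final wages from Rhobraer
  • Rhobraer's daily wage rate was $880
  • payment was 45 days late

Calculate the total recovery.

Liquidated damages (equal amount): $7,440
Penalty days: min(45, 20) = 20
Waiting-time penalty: 20 × $880 = $17,600
Total award: $7,440 + $7,440 + $17,600 = $32,480

$32,480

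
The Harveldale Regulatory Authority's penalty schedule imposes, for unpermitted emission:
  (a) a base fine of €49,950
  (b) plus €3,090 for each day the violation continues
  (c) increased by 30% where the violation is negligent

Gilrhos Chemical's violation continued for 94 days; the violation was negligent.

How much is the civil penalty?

Civil penalty: €442,533

Per-day component: 94 × €3,090 = €290,460
Base plus per-day: €49,950 + €290,460 = €340,410
Enhancement: 30% of €340,410 = €102,123
Enhanced fine: €340,410 + €102,123 = €442,533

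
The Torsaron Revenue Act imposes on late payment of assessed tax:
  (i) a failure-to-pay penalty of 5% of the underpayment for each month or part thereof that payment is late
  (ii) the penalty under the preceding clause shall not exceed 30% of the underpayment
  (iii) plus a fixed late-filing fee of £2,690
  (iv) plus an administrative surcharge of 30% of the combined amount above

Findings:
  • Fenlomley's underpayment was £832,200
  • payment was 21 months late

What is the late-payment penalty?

Penalty: £328,055

Accrued rate: 5% × 21 = 105%, capped at 30% → 30%
Failure-to-pay penalty: 30% of £832,200 = £249,660
Penalty before surcharge: £249,660 + £2,690 = £252,350
Administrative surcharge: 30% of £252,350 = £75,705
Total penalty: £252,350 + £75,705 = £328,055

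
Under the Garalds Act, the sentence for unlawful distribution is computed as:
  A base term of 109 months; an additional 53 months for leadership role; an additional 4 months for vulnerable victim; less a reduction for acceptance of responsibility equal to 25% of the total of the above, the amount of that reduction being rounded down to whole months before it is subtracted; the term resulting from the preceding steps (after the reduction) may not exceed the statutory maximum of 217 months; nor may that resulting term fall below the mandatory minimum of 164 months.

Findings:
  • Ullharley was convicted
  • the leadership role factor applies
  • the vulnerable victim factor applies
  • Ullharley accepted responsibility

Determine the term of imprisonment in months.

Sentence: 164 months

Leadership role enhancement: +53 months
Vulnerable victim enhancement: +4 months
Adjusted term: 109 months + 53 months + 4 months = 166 months
Acceptance of responsibility reduction: 25% of 166 months = 41 months (rounded down)
After reduction: 166 − 41 = 125 months
Cap at 217 months: 125 months is within the cap, no reduction.
Minimum 164 months: 125 months is below the minimum → 164 months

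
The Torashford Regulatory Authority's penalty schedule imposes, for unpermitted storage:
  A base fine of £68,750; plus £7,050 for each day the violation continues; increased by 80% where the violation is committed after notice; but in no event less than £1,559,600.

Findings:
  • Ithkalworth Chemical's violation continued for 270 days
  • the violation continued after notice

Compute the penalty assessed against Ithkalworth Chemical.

Per-day component: 270 × £7,050 = £1,903,500
Base plus per-day: £68,750 + £1,903,500 = £1,972,250
Enhancement: 80% of £1,972,250 = £1,577,800
Enhanced fine: £1,972,250 + £1,577,800 = £3,550,050
Minimum £1,559,600: £3,550,050 meets the minimum, no increase.

£3,550,050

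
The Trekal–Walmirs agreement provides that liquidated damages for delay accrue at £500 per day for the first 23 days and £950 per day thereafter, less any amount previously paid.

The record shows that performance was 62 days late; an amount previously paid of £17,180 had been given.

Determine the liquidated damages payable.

£31,370

First 23 days: 23 × £500 = £11,500
Remaining days: (62 − 23) × £950 = £37,050
Accrued per-day damages: £11,500 + £37,050 = £48,550
Less amount previously paid: £48,550 − £17,180 = £31,370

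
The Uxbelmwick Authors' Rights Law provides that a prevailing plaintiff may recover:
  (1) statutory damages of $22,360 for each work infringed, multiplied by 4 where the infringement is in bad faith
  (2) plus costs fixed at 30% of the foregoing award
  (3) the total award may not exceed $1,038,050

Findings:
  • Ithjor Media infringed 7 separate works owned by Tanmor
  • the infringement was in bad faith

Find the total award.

$813,904

Statutory damages: 7 × $22,360 = $156,520
Multiplied by 4: 4 × $156,520 = $626,080
Costs: 30% of $626,080 = $187,824
Award plus costs: $626,080 + $187,824 = $813,904
Cap at $1,038,050: $813,904 is within the cap, no reduction.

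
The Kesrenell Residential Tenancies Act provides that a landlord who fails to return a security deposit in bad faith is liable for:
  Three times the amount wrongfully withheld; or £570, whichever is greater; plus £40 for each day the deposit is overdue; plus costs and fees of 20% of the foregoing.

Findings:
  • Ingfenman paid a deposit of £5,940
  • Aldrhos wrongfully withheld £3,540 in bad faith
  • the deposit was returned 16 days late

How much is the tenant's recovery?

£13,512

Trebled: 3 × £3,540 = £10,620
Minimum £570: £10,620 meets the minimum, no increase.
Late-return penalty: 16 × £40 = £640
Damages plus late penalty: £10,620 + £640 = £11,260
Costs and fees: 20% of £11,260 = £2,252
Total recovery: £11,260 + £2,252 = £13,512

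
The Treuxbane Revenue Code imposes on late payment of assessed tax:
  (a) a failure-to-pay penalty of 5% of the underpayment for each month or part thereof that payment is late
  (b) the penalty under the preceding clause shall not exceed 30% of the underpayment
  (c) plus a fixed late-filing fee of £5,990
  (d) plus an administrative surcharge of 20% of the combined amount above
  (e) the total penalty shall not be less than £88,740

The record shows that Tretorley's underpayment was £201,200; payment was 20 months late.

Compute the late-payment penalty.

£88,740

Accrued rate: 5% × 20 = 100%, capped at 30% → 30%
Failure-to-pay penalty: 30% of £201,200 = £60,360
Penalty before surcharge: £60,360 + £5,990 = £66,350
Administrative surcharge: 20% of £66,350 = £13,270
Total penalty: £66,350 + £13,270 = £79,620
Minimum £88,740: £79,620 is below the minimum → £88,740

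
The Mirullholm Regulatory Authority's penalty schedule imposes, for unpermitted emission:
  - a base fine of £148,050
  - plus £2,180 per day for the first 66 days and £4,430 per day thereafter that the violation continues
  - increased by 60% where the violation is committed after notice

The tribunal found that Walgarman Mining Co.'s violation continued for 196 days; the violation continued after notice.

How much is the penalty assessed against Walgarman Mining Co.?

£1,388,528

First 66 days: 66 × £2,180 = £143,880
Remaining days: (196 − 66) × £4,430 = £575,900
Per-day component: £143,880 + £575,900 = £719,780
Base plus per-day: £148,050 + £719,780 = £867,830
Enhancement: 60% of £867,830 = £520,698
Enhanced fine: £867,830 + £520,698 = £1,388,528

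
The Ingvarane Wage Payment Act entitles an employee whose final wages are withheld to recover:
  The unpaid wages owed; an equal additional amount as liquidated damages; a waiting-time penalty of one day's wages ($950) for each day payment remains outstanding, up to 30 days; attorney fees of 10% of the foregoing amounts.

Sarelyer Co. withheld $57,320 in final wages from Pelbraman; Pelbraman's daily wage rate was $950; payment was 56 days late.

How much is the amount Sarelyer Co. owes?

Liquidated damages (equal amount): $57,320
Penalty days: min(56, 30) = 30
Waiting-time penalty: 30 × $950 = $28,500
Subtotal: $57,320 + $57,320 + $28,500 = $143,140
Attorney fees: 10% of $143,140 = $14,314
Total award: $143,140 + $14,314 = $157,454

$157,454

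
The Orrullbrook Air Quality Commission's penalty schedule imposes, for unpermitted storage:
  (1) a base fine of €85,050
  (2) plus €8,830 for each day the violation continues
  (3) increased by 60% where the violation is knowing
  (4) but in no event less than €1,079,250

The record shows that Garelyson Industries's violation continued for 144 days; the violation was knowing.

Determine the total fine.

Per-day component: 144 × €8,830 = €1,271,520
Base plus per-day: €85,050 + €1,271,520 = €1,356,570
Enhancement: 60% of €1,356,570 = €813,942
Enhanced fine: €1,356,570 + €813,942 = €2,170,512
Minimum €1,079,250: €2,170,512 meets the minimum, no increase.

€2,170,512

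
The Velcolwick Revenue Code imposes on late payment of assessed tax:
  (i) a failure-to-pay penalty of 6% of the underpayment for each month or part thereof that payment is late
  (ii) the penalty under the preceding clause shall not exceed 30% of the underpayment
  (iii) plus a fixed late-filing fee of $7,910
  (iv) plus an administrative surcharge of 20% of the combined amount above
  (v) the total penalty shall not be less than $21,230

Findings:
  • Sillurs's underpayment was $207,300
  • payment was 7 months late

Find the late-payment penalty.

$84,120

Accrued rate: 6% × 7 = 42%, capped at 30% → 30%
Failure-to-pay penalty: 30% of $207,300 = $62,190
Penalty before surcharge: $62,190 + $7,910 = $70,100
Administrative surcharge: 20% of $70,100 = $14,020
Total penalty: $70,100 + $14,020 = $84,120
Minimum $21,230: $84,120 meets the minimum, no increase.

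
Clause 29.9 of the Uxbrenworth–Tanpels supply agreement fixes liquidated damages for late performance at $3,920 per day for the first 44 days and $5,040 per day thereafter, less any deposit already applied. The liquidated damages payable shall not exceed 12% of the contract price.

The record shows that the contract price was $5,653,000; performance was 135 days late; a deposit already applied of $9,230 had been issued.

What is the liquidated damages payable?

Liquidated damages: $621,890

First 44 days: 44 × $3,920 = $172,480
Remaining days: (135 − 44) × $5,040 = $458,640
Accrued per-day damages: $172,480 + $458,640 = $631,120
Less deposit already applied: $631,120 − $9,230 = $621,890
Cap: 12% of $5,653,000 = $678,360
Cap at $678,360: $621,890 is within the cap, no reduction.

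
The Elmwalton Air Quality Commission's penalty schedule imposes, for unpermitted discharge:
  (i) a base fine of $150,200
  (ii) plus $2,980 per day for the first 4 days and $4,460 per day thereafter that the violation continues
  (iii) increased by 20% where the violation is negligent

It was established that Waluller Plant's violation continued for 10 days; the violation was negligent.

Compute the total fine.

First 4 days: 4 × $2,980 = $11,920
Remaining days: (10 − 4) × $4,460 = $26,760
Per-day component: $11,920 + $26,760 = $38,680
Base plus per-day: $150,200 + $38,680 = $188,880
Enhancement: 20% of $188,880 = $37,776
Enhanced fine: $188,880 + $37,776 = $226,656

$226,656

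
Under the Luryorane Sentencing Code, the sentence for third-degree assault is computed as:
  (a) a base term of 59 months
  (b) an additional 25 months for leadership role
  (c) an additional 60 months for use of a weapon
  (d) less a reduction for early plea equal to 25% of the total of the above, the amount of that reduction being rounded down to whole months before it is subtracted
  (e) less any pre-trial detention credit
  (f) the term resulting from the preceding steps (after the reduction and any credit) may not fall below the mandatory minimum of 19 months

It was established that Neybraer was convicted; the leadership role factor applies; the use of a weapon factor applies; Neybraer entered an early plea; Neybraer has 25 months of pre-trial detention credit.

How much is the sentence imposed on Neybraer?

Leadership role enhancement: +25 months
Use of a weapon enhancement: +60 months
Adjusted term: 59 months + 25 months + 60 months = 144 months
Early plea reduction: 25% of 144 months = 36 months (rounded down)
After reduction: 144 − 36 = 108 months
Less pre-trial detention credit: 108 months − 25 months = 83 months
Minimum 19 months: 83 months meets the minimum, no increase.

83 months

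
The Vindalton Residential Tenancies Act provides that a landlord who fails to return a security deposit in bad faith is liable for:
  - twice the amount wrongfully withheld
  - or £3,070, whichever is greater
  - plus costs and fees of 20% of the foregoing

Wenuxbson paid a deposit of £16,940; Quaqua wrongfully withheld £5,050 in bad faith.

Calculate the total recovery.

£12,120

Doubled: 2 × £5,050 = £10,100
Minimum £3,070: £10,100 meets the minimum, no increase.
Costs and fees: 20% of £10,100 = £2,020
Total recovery: £10,100 + £2,020 = £12,120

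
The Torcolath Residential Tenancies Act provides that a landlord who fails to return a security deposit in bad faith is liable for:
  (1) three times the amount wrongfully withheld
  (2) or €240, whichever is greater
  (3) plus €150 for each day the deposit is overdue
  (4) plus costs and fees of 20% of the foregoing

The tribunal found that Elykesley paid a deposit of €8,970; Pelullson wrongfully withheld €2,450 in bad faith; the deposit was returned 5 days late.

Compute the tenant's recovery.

Trebled: 3 × €2,450 = €7,350
Minimum €240: €7,350 meets the minimum, no increase.
Late-return penalty: 5 × €150 = €750
Damages plus late penalty: €7,350 + €750 = €8,100
Costs and fees: 20% of €8,100 = €1,620
Total recovery: €8,100 + €1,620 = €9,720

€9,720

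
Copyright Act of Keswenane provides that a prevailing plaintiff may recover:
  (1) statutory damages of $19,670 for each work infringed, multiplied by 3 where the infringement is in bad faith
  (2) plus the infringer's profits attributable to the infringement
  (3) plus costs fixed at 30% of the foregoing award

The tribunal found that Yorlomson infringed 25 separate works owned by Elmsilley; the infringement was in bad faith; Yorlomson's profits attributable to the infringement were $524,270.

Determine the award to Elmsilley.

Statutory damages: 25 × $19,670 = $491,750
Trebled: 3 × $491,750 = $1,475,250
Combined award: $1,475,250 + $524,270 = $1,999,520
Costs: 30% of $1,999,520 = $599,856
Award plus costs: $1,999,520 + $599,856 = $2,599,376

$2,599,376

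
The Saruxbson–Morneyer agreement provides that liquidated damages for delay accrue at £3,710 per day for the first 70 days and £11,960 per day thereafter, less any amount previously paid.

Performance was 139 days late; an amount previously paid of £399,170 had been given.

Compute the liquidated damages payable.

First 70 days: 70 × £3,710 = £259,700
Remaining days: (139 − 70) × £11,960 = £825,240
Accrued per-day damages: £259,700 + £825,240 = £1,084,940
Less amount previously paid: £1,084,940 − £399,170 = £685,770

£685,770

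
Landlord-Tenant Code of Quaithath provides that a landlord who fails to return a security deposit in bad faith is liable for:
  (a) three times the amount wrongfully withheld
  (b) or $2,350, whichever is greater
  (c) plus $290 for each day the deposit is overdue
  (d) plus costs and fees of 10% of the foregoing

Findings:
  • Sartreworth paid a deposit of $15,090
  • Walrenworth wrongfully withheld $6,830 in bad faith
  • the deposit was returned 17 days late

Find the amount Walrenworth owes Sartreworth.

$27,962

Trebled: 3 × $6,830 = $20,490
Minimum $2,350: $20,490 meets the minimum, no increase.
Late-return penalty: 17 × $290 = $4,930
Damages plus late penalty: $20,490 + $4,930 = $25,420
Costs and fees: 10% of $25,420 = $2,542
Total recovery: $25,420 + $2,542 = $27,962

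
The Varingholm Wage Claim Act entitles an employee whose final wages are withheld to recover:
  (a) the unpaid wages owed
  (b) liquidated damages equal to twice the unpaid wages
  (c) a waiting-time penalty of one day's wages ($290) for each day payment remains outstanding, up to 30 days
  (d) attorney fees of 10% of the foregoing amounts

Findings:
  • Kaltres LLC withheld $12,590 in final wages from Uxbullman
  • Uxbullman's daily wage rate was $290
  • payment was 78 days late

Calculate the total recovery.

Doubled: 2 × $12,590 = $25,180
Penalty days: min(78, 30) = 30
Waiting-time penalty: 30 × $290 = $8,700
Subtotal: $12,590 + $25,180 + $8,700 = $46,470
Attorney fees: 10% of $46,470 = $4,647
Total award: $46,470 + $4,647 = $51,117

$51,117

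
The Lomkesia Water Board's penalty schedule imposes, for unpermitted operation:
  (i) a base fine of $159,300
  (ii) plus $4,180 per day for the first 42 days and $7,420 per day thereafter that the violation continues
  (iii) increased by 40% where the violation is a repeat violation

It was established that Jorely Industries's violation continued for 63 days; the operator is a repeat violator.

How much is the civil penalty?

First 42 days: 42 × $4,180 = $175,560
Remaining days: (63 − 42) × $7,420 = $155,820
Per-day component: $175,560 + $155,820 = $331,380
Base plus per-day: $159,300 + $331,380 = $490,680
Enhancement: 40% of $490,680 = $196,272
Enhanced fine: $490,680 + $196,272 = $686,952

$686,952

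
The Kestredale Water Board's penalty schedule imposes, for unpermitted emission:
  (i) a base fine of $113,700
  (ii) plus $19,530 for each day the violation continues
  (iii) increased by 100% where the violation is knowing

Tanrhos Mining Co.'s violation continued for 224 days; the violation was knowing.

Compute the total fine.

Per-day component: 224 × $19,530 = $4,374,720
Base plus per-day: $113,700 + $4,374,720 = $4,488,420
Enhancement: 100% of $4,488,420 = $4,488,420
Enhanced fine: $4,488,420 + $4,488,420 = $8,976,840

$8,976,840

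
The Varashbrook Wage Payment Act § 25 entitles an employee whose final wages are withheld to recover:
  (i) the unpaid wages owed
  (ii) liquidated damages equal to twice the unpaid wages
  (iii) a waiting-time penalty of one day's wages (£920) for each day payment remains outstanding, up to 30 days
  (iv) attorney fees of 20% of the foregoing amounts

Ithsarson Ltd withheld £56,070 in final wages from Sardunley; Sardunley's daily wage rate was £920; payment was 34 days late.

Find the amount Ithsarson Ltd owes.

£234,972

Doubled: 2 × £56,070 = £112,140
Penalty days: min(34, 30) = 30
Waiting-time penalty: 30 × £920 = £27,600
Subtotal: £56,070 + £112,140 + £27,600 = £195,810
Attorney fees: 20% of £195,810 = £39,162
Total award: £195,810 + £39,162 = £234,972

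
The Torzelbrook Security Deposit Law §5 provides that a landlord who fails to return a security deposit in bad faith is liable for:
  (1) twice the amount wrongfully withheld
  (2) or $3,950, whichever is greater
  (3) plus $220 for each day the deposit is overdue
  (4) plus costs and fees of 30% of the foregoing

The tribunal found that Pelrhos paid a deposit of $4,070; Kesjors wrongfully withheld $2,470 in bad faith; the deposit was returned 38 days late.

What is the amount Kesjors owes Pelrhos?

$17,290

Doubled: 2 × $2,470 = $4,940
Minimum $3,950: $4,940 meets the minimum, no increase.
Late-return penalty: 38 × $220 = $8,360
Damages plus late penalty: $4,940 + $8,360 = $13,300
Costs and fees: 30% of $13,300 = $3,990
Total recovery: $13,300 + $3,990 = $17,290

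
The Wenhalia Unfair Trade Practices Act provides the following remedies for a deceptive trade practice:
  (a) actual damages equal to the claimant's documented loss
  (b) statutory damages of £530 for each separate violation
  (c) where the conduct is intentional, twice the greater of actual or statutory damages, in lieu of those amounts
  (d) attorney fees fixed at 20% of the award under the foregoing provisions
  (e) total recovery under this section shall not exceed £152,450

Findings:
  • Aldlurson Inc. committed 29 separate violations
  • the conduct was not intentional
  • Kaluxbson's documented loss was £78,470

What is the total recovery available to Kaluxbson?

Statutory damages: 29 × £530 = £15,370
Conduct not intentional: the in-lieu enhancement does not apply.
Actual plus statutory damages: £78,470 + £15,370 = £93,840
Attorney fees: 20% of £93,840 = £18,768
Total before cap: £93,840 + £18,768 = £112,608
Cap at £152,450: £112,608 is within the cap, no reduction.

£112,608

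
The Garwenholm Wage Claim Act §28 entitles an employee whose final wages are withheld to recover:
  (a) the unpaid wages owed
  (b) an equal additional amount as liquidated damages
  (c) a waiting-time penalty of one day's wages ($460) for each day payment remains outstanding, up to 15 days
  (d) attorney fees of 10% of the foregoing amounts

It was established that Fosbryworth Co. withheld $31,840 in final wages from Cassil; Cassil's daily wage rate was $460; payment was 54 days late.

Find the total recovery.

Total award: $77,638

Liquidated damages (equal amount): $31,840
Penalty days: min(54, 15) = 15
Waiting-time penalty: 15 × $460 = $6,900
Subtotal: $31,840 + $31,840 + $6,900 = $70,580
Attorney fees: 10% of $70,580 = $7,058
Total award: $70,580 + $7,058 = $77,638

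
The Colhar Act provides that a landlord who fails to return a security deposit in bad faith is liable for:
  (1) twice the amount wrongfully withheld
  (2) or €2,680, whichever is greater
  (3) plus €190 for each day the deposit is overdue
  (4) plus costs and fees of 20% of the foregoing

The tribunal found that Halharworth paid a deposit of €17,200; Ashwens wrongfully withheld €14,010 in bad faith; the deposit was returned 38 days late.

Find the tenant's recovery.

Doubled: 2 × €14,010 = €28,020
Minimum €2,680: €28,020 meets the minimum, no increase.
Late-return penalty: 38 × €190 = €7,220
Damages plus late penalty: €28,020 + €7,220 = €35,240
Costs and fees: 20% of €35,240 = €7,048
Total recovery: €35,240 + €7,048 = €42,288

Recovery: €42,288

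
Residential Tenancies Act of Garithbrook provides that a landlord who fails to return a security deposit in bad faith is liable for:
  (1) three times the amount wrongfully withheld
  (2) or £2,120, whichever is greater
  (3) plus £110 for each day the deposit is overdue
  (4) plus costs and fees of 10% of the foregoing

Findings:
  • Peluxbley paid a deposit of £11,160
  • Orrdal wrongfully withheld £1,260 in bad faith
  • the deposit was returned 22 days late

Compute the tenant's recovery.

Trebled: 3 × £1,260 = £3,780
Minimum £2,120: £3,780 meets the minimum, no increase.
Late-return penalty: 22 × £110 = £2,420
Damages plus late penalty: £3,780 + £2,420 = £6,200
Costs and fees: 10% of £6,200 = £620
Total recovery: £6,200 + £620 = £6,820

Recovery: £6,820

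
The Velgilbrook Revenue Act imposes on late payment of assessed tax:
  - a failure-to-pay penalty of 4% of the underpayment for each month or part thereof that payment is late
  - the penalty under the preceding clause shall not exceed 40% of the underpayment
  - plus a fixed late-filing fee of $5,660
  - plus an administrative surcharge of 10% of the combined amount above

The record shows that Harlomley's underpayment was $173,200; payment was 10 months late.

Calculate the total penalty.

$82,434

Accrued rate: 4% × 10 = 40%, capped at 40% → 40%
Failure-to-pay penalty: 40% of $173,200 = $69,280
Penalty before surcharge: $69,280 + $5,660 = $74,940
Administrative surcharge: 10% of $74,940 = $7,494
Total penalty: $74,940 + $7,494 = $82,434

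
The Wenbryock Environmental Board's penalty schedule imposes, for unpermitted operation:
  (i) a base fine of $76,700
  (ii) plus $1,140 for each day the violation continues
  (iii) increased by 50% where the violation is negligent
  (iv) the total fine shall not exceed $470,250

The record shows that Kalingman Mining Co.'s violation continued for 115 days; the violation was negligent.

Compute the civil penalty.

Per-day component: 115 × $1,140 = $131,100
Base plus per-day: $76,700 + $131,100 = $207,800
Enhancement: 50% of $207,800 = $103,900
Enhanced fine: $207,800 + $103,900 = $311,700
Cap at $470,250: $311,700 is within the cap, no reduction.

$311,700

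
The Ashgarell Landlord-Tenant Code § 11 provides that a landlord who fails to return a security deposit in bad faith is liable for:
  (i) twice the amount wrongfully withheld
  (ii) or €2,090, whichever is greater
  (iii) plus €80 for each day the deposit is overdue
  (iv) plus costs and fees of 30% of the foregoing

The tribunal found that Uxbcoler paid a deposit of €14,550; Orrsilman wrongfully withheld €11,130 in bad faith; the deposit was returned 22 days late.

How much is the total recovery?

€31,226

Doubled: 2 × €11,130 = €22,260
Minimum €2,090: €22,260 meets the minimum, no increase.
Late-return penalty: 22 × €80 = €1,760
Damages plus late penalty: €22,260 + €1,760 = €24,020
Costs and fees: 30% of €24,020 = €7,206
Total recovery: €24,020 + €7,206 = €31,226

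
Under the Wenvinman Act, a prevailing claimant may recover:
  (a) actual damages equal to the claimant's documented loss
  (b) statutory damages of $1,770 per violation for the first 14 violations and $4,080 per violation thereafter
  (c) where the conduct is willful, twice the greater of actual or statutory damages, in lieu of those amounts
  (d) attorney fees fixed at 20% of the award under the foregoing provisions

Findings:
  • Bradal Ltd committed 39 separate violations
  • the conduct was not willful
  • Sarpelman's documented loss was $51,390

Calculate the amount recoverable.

$213,804

First 14 violations: 14 × $1,770 = $24,780
Remaining violations: (39 − 14) × $4,080 = $102,000
Statutory damages: $24,780 + $102,000 = $126,780
Conduct not willful: the in-lieu enhancement does not apply.
Actual plus statutory damages: $51,390 + $126,780 = $178,170
Attorney fees: 20% of $178,170 = $35,634
Total recovery: $178,170 + $35,634 = $213,804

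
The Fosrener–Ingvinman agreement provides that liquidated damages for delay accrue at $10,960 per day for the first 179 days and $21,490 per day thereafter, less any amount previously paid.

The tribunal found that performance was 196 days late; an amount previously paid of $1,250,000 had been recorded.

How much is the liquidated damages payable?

First 179 days: 179 × $10,960 = $1,961,840
Remaining days: (196 − 179) × $21,490 = $365,330
Accrued per-day damages: $1,961,840 + $365,330 = $2,327,170
Less amount previously paid: $2,327,170 − $1,250,000 = $1,077,170

$1,077,170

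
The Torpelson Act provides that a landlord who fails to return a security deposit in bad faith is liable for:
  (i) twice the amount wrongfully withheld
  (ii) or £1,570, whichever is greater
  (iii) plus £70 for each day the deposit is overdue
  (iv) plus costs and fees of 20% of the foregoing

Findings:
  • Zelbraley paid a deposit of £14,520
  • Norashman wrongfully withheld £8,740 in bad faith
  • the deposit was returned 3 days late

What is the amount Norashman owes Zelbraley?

Doubled: 2 × £8,740 = £17,480
Minimum £1,570: £17,480 meets the minimum, no increase.
Late-return penalty: 3 × £70 = £210
Damages plus late penalty: £17,480 + £210 = £17,690
Costs and fees: 20% of £17,690 = £3,538
Total recovery: £17,690 + £3,538 = £21,228

£21,228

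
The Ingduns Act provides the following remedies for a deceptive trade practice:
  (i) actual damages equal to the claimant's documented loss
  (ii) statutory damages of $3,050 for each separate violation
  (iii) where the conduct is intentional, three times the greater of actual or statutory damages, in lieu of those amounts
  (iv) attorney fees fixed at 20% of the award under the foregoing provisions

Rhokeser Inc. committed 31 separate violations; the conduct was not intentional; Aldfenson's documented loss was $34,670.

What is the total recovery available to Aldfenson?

Statutory damages: 31 × $3,050 = $94,550
Conduct not intentional: the in-lieu enhancement does not apply.
Actual plus statutory damages: $34,670 + $94,550 = $129,220
Attorney fees: 20% of $129,220 = $25,844
Total recovery: $129,220 + $25,844 = $155,064

$155,064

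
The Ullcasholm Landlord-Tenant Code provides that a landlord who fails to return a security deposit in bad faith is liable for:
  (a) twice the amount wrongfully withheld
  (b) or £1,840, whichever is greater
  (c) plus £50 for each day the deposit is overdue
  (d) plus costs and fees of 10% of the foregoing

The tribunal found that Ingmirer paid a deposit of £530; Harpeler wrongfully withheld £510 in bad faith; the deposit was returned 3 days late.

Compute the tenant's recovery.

£2,189

Doubled: 2 × £510 = £1,020
Minimum £1,840: £1,020 is below the minimum → £1,840
Late-return penalty: 3 × £50 = £150
Damages plus late penalty: £1,840 + £150 = £1,990
Costs and fees: 10% of £1,990 = £199
Total recovery: £1,990 + £199 = £2,189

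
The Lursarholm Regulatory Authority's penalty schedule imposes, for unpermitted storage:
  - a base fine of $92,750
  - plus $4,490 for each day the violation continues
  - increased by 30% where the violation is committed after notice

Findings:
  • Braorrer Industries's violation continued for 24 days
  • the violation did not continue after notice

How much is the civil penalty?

$200,510

Per-day component: 24 × $4,490 = $107,760
Base plus per-day: $92,750 + $107,760 = $200,510
The violation did not continue after notice: no 30% increase.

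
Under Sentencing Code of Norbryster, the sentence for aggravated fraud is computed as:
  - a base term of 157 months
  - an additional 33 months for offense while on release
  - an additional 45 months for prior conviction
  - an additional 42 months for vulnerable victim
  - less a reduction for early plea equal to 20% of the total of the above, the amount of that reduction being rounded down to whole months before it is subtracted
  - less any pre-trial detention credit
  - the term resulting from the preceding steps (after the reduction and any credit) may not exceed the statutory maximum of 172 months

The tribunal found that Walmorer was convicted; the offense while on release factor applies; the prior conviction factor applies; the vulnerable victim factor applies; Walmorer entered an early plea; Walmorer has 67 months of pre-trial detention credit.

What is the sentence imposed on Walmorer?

Offense while on release enhancement: +33 months
Prior conviction enhancement: +45 months
Vulnerable victim enhancement: +42 months
Adjusted term: 157 months + 33 months + 45 months + 42 months = 277 months
Early plea reduction: 20% of 277 months = 55 months (rounded down)
After reduction: 277 − 55 = 222 months
Less pre-trial detention credit: 222 months − 67 months = 155 months
Cap at 172 months: 155 months is within the cap, no reduction.

155 months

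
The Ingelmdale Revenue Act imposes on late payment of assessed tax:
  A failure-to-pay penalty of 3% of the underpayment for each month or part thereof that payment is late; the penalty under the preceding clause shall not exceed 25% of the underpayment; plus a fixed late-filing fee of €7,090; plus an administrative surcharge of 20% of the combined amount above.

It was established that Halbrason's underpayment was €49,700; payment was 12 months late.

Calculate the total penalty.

€23,418

Accrued rate: 3% × 12 = 36%, capped at 25% → 25%
Failure-to-pay penalty: 25% of €49,700 = €12,425
Penalty before surcharge: €12,425 + €7,090 = €19,515
Administrative surcharge: 20% of €19,515 = €3,903
Total penalty: €19,515 + €3,903 = €23,418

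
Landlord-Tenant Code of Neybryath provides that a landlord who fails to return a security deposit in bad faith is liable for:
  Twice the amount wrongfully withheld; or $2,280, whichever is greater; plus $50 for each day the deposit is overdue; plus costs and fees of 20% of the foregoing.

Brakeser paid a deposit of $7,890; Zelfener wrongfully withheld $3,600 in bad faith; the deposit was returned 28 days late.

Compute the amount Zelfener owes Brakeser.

Recovery: $10,320

Doubled: 2 × $3,600 = $7,200
Minimum $2,280: $7,200 meets the minimum, no increase.
Late-return penalty: 28 × $50 = $1,400
Damages plus late penalty: $7,200 + $1,400 = $8,600
Costs and fees: 20% of $8,600 = $1,720
Total recovery: $8,600 + $1,720 = $10,320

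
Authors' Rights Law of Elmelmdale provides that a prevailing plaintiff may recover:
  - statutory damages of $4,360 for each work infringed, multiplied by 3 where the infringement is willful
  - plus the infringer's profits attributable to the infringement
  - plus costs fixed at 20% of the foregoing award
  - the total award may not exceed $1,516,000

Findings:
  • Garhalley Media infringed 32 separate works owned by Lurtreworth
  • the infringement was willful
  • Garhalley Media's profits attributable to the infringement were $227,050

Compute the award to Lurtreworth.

Statutory damages: 32 × $4,360 = $139,520
Trebled: 3 × $139,520 = $418,560
Combined award: $418,560 + $227,050 = $645,610
Costs: 20% of $645,610 = $129,122
Award plus costs: $645,610 + $129,122 = $774,732
Cap at $1,516,000: $774,732 is within the cap, no reduction.

$774,732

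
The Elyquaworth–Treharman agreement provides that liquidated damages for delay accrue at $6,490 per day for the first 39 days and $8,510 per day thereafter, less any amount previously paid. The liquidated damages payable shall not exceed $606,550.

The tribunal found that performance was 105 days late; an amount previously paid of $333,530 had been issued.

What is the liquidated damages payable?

$481,240

First 39 days: 39 × $6,490 = $253,110
Remaining days: (105 − 39) × $8,510 = $561,660
Accrued per-day damages: $253,110 + $561,660 = $814,770
Less amount previously paid: $814,770 − $333,530 = $481,240
Cap at $606,550: $481,240 is within the cap, no reduction.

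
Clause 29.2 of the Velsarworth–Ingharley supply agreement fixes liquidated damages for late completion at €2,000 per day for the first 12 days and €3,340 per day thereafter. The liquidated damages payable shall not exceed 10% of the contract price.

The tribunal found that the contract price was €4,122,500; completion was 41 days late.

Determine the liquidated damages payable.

First 12 days: 12 × €2,000 = €24,000
Remaining days: (41 − 12) × €3,340 = €96,860
Accrued per-day damages: €24,000 + €96,860 = €120,860
Cap: 10% of €4,122,500 = €412,250
Cap at €412,250: €120,860 is within the cap, no reduction.

Liquidated damages: €120,860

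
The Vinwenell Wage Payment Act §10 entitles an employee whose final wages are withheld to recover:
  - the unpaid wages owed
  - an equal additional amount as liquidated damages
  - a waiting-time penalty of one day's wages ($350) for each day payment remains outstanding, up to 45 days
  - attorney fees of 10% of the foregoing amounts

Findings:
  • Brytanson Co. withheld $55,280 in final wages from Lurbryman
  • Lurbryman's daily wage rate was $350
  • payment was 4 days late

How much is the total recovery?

$123,156

Liquidated damages (equal amount): $55,280
Penalty days: min(4, 45) = 4
Waiting-time penalty: 4 × $350 = $1,400
Subtotal: $55,280 + $55,280 + $1,400 = $111,960
Attorney fees: 10% of $111,960 = $11,196
Total award: $111,960 + $11,196 = $123,156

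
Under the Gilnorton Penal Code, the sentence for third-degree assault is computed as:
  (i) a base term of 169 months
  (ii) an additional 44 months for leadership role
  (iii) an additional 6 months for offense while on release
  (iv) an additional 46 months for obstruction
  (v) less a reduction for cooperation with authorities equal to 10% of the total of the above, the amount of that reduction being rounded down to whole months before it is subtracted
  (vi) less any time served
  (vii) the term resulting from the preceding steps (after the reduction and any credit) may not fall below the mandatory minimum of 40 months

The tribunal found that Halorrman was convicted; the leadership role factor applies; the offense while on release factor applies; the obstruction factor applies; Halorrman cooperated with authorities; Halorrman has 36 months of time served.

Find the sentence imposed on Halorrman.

203 months

Leadership role enhancement: +44 months
Offense while on release enhancement: +6 months
Obstruction enhancement: +46 months
Adjusted term: 169 months + 44 months + 6 months + 46 months = 265 months
Cooperation with authorities reduction: 10% of 265 months = 26 months (rounded down)
After reduction: 265 − 26 = 239 months
Less time served: 239 months − 36 months = 203 months
Minimum 40 months: 203 months meets the minimum, no increase.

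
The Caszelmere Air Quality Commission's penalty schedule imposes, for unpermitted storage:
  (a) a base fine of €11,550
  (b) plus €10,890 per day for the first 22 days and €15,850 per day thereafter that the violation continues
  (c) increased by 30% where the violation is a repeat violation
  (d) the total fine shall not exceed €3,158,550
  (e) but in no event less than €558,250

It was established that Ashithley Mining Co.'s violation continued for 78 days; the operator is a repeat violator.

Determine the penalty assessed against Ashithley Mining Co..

First 22 days: 22 × €10,890 = €239,580
Remaining days: (78 − 22) × €15,850 = €887,600
Per-day component: €239,580 + €887,600 = €1,127,180
Base plus per-day: €11,550 + €1,127,180 = €1,138,730
Enhancement: 30% of €1,138,730 = €341,619
Enhanced fine: €1,138,730 + €341,619 = €1,480,349
Cap at €3,158,550: €1,480,349 is within the cap, no reduction.
Minimum €558,250: €1,480,349 meets the minimum, no increase.

€1,480,349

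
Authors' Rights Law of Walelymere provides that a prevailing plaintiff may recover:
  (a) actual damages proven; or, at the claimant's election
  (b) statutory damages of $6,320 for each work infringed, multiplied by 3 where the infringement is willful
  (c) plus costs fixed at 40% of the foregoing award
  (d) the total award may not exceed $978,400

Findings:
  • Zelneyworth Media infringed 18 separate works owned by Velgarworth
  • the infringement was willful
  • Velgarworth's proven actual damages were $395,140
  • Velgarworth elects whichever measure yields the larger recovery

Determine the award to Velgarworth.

Statutory damages: 18 × $6,320 = $113,760
Trebled: 3 × $113,760 = $341,280
Greater of actual damages ($395,140) or enhanced statutory damages ($341,280): $395,140
Costs: 40% of $395,140 = $158,056
Award plus costs: $395,140 + $158,056 = $553,196
Cap at $978,400: $553,196 is within the cap, no reduction.

$553,196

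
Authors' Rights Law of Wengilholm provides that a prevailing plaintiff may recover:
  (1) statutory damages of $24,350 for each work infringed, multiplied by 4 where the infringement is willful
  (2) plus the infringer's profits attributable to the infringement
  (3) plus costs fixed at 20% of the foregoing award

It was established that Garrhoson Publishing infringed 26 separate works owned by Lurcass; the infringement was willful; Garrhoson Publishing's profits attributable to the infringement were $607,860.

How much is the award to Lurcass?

$3,768,312

Statutory damages: 26 × $24,350 = $633,100
Multiplied by 4: 4 × $633,100 = $2,532,400
Combined award: $2,532,400 + $607,860 = $3,140,260
Costs: 20% of $3,140,260 = $628,052
Award plus costs: $3,140,260 + $628,052 = $3,768,312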